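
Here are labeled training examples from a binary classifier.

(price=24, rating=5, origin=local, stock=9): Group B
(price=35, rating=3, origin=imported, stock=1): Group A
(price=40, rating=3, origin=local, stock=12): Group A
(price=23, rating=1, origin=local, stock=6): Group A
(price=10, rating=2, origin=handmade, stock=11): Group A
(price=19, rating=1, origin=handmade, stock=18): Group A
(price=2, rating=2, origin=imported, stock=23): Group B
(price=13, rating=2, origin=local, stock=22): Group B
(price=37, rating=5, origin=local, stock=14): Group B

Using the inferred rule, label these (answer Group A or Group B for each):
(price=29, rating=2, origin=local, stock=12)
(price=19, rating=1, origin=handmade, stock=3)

Group A, Group A

One predicate separates the groups cleanly: rating ≤ 3 AND stock ≤ 18.
(price=29, rating=2, origin=local, stock=12) — rating = 2, stock = 12, hence Group A. (price=19, rating=1, origin=handmade, stock=3) — rating = 1, stock = 3, hence Group A.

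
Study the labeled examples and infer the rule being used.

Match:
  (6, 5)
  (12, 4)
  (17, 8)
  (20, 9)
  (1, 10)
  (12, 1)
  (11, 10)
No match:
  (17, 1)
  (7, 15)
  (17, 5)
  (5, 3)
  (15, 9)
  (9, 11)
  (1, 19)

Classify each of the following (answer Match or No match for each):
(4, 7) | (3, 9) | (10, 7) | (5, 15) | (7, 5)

Match, No match, Match, No match, No match

One predicate separates the groups cleanly: product is even.
(4, 7): Match (4·7 = 28).
(3, 9): No match (3·9 = 27).
(10, 7): Match (10·7 = 70).
(5, 15): No match (5·15 = 75).
(7, 5): No match (7·5 = 35).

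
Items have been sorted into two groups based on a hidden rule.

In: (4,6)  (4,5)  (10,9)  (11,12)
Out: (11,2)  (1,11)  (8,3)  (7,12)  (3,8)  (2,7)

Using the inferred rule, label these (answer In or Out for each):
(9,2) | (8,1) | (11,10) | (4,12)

The simplest hypothesis consistent with all the labels is: |first − second| ≤ 2.
(9,2) — |9−2| = 7, hence Out. (8,1) — |8−1| = 7, hence Out. (11,10) — |11−10| = 1, hence In. (4,12) — |4−12| = 8, hence Out.

Out, Out, In, Out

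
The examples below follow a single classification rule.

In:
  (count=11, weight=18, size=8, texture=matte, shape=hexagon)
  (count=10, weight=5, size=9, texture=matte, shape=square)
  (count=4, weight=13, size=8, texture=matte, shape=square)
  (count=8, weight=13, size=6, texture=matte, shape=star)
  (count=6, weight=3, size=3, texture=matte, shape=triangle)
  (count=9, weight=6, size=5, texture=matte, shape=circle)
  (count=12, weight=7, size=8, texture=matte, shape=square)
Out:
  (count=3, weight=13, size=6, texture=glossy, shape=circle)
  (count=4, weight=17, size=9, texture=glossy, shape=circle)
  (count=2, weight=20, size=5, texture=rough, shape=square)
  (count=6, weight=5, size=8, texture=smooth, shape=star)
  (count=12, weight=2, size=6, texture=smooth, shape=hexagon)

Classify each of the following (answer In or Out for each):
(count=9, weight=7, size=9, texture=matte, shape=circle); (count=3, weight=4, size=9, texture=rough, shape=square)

In, Out

'In' ⟺ texture is matte.
In: (count=9, weight=7, size=9, texture=matte, shape=circle), since texture is matte.
Out: (count=3, weight=4, size=9, texture=rough, shape=square), since texture is rough.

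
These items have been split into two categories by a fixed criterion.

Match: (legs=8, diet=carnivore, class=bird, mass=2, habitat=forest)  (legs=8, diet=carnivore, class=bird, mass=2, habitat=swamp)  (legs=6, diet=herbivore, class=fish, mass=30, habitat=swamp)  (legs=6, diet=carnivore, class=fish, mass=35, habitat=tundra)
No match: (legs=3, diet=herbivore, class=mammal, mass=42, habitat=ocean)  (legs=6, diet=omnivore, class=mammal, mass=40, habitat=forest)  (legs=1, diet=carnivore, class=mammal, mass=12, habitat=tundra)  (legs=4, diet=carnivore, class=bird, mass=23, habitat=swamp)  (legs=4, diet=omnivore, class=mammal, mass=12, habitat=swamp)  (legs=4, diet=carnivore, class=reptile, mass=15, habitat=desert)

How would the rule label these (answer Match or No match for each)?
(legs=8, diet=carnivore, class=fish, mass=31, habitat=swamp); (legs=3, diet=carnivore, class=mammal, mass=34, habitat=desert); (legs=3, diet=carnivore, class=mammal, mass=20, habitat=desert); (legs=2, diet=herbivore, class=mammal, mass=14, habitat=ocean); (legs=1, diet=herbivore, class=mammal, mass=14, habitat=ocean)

Match, No match, No match, No match, No match

Every 'Match' example satisfies: mass ≤ 35 AND legs ≥ 6. None of the 'No match' examples do.
(legs=8, diet=carnivore, class=fish, mass=31, habitat=swamp) → mass = 31, legs = 8 → Match.
(legs=3, diet=carnivore, class=mammal, mass=34, habitat=desert) → mass = 34, legs = 3 → No match.
(legs=3, diet=carnivore, class=mammal, mass=20, habitat=desert) → mass = 20, legs = 3 → No match.
(legs=2, diet=herbivore, class=mammal, mass=14, habitat=ocean) → mass = 14, legs = 2 → No match.
(legs=1, diet=herbivore, class=mammal, mass=14, habitat=ocean) → mass = 14, legs = 1 → No match.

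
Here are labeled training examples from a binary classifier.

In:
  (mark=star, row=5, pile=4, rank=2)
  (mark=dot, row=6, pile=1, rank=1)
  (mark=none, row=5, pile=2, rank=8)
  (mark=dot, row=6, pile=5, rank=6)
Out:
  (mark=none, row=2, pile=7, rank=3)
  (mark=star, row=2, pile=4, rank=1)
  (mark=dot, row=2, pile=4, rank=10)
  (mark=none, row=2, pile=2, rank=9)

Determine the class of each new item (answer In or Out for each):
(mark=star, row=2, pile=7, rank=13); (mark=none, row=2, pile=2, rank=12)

Out, Out

The pattern is that an item is 'In' exactly when: row ≥ 5.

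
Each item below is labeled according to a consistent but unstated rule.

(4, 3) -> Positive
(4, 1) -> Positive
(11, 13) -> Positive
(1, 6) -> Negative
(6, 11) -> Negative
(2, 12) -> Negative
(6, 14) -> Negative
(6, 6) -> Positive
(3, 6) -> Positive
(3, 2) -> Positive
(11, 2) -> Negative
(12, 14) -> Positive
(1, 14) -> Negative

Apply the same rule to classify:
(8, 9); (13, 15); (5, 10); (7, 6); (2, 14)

Positive, Positive, Negative, Positive, Negative

A rule that fits every label: |first − second| ≤ 3 — true of each 'Positive' example, false of each 'Negative' one.
(8, 9) → |8−9| = 1 → Positive. (13, 15) → |13−15| = 2 → Positive. (5, 10) → |5−10| = 5 → Negative. (7, 6) → |7−6| = 1 → Positive. (2, 14) → |2−14| = 12 → Negative.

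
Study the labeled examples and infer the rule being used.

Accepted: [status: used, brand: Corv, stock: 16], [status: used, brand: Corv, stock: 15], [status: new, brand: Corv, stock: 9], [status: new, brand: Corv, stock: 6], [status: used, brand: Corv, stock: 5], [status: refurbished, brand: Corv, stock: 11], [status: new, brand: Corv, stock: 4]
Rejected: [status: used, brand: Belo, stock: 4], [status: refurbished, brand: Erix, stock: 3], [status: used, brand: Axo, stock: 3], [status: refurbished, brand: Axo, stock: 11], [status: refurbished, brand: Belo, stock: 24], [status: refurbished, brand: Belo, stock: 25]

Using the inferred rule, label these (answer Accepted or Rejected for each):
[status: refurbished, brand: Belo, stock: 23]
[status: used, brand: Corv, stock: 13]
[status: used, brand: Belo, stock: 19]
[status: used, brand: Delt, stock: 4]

One predicate separates the groups cleanly: brand is Corv.
Rejected: [status: refurbished, brand: Belo, stock: 23], since brand is Belo.
Accepted: [status: used, brand: Corv, stock: 13], since brand is Corv.
Rejected: [status: used, brand: Belo, stock: 19], since brand is Belo.
Rejected: [status: used, brand: Delt, stock: 4], since brand is Delt.

Rejected, Accepted, Rejected, Rejected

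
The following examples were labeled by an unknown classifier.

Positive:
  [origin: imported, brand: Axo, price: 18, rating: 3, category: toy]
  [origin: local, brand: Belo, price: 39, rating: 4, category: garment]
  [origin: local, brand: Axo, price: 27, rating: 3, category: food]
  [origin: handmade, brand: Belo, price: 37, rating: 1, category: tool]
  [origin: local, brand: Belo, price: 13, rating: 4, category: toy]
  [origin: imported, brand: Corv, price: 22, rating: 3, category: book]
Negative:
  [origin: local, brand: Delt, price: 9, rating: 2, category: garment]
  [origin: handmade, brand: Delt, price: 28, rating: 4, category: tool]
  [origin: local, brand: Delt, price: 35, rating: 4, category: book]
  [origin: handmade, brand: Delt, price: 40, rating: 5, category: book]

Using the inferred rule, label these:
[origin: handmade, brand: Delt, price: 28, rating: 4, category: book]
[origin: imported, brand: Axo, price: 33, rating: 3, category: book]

Negative, Positive

The classifier is using: brand is not Delt.
[origin: handmade, brand: Delt, price: 28, rating: 4, category: book] → brand is Delt → Negative.
[origin: imported, brand: Axo, price: 33, rating: 3, category: book] → brand is Axo → Positive.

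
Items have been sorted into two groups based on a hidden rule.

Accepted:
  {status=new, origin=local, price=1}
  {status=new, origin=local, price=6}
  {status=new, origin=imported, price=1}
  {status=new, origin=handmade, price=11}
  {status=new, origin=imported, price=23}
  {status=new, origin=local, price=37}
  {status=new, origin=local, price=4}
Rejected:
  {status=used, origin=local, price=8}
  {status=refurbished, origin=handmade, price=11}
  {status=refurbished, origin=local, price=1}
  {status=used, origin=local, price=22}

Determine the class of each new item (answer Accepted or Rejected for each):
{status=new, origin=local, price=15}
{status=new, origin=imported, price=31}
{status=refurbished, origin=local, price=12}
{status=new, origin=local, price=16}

Accepted, Accepted, Rejected, Accepted

Looking at the examples, the only property every 'Accepted' case has and every 'Rejected' case lacks is: status is new.
{status=new, origin=local, price=15}: Accepted (status is new).
{status=new, origin=imported, price=31}: Accepted (status is new).
{status=refurbished, origin=local, price=12}: Rejected (status is refurbished).
{status=new, origin=local, price=16}: Accepted (status is new).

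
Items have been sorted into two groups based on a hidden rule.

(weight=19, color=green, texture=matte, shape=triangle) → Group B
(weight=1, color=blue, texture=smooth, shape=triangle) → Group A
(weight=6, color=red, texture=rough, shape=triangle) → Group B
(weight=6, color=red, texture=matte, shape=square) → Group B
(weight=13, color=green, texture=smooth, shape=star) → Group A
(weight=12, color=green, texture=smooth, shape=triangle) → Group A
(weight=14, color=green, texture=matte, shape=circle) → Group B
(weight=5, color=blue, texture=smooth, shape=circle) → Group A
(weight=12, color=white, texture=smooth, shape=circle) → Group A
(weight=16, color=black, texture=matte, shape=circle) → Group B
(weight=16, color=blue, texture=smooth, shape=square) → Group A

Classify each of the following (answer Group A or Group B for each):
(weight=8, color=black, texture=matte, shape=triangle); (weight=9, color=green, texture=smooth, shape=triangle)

All 'Group A' examples share one property — texture is smooth — and every 'Group B' example lacks it.
(weight=8, color=black, texture=matte, shape=triangle): Group B (texture is matte). (weight=9, color=green, texture=smooth, shape=triangle): Group A (texture is smooth).

Group B, Group A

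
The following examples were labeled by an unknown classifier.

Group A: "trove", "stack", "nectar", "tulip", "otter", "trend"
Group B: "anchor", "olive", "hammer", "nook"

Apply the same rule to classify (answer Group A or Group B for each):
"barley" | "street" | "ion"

Group B, Group A, Group B

The common property of the 'Group A' items is: contains 't'. No 'Group B' item has it.
Group B: "barley", since no 't'.
Group A: "street", since has 't'.
Group B: "ion", since no 't'.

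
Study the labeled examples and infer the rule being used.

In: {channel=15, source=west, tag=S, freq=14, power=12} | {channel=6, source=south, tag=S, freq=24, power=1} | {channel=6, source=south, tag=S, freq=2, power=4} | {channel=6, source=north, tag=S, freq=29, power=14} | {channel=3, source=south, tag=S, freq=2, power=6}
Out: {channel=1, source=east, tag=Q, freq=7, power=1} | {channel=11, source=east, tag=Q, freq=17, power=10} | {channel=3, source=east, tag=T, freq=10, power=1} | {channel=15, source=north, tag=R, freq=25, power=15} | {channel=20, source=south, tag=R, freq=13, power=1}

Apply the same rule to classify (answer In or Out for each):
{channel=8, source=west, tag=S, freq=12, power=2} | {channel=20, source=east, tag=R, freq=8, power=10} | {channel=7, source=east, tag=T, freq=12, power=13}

Comparing the two groups points to one rule — tag is S.
{channel=8, source=west, tag=S, freq=12, power=2}: In (tag is S).
{channel=20, source=east, tag=R, freq=8, power=10}: Out (tag is R).
{channel=7, source=east, tag=T, freq=12, power=13}: Out (tag is T).

In, Out, Out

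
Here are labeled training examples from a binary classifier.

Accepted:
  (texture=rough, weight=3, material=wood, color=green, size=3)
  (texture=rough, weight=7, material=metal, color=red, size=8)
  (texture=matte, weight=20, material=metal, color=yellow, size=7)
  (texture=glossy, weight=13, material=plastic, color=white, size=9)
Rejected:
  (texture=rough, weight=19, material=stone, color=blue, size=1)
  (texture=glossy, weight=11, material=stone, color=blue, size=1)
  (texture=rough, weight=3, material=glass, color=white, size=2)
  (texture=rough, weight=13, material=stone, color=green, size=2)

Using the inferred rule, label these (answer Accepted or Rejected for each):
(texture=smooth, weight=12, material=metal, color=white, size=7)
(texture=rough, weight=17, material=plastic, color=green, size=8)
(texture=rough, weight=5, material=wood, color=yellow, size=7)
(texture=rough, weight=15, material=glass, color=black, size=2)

The simplest hypothesis consistent with all the labels is: size ≥ 3.
Accepted: (texture=smooth, weight=12, material=metal, color=white, size=7), since size = 7.
Accepted: (texture=rough, weight=17, material=plastic, color=green, size=8), since size = 8.
Accepted: (texture=rough, weight=5, material=wood, color=yellow, size=7), since size = 7.
Rejected: (texture=rough, weight=15, material=glass, color=black, size=2), since size = 2.

Accepted, Accepted, Accepted, Rejected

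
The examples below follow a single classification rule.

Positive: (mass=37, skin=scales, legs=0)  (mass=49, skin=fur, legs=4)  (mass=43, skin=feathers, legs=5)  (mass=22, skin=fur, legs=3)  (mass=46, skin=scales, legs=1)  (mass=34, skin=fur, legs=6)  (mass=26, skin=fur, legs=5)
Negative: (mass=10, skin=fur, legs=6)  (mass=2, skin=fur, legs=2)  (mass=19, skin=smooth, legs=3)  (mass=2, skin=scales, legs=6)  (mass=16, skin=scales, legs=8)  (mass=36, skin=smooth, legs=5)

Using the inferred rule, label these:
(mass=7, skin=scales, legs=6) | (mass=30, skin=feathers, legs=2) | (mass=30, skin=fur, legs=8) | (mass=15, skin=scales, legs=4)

Every 'Positive' example satisfies: mass ≥ 22 AND mass ≠ 36. None of the 'Negative' examples do.
(mass=7, skin=scales, legs=6): mass = 7, does not pass → Negative. (mass=30, skin=feathers, legs=2): mass = 30, matches → Positive. (mass=30, skin=fur, legs=8): mass = 30, matches → Positive. (mass=15, skin=scales, legs=4): mass = 15, does not pass → Negative.

Negative, Positive, Positive, Negative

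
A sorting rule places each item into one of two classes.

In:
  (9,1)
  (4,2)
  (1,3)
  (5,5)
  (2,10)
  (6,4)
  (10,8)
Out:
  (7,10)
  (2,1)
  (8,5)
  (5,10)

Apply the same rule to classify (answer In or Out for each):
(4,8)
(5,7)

In, In

A rule that fits every label: sum is even — true of each 'In' example, false of each 'Out' one.
(4,8): 4+8 = 12 — satisfies this, so In.
(5,7): 5+7 = 12 — satisfies this, so In.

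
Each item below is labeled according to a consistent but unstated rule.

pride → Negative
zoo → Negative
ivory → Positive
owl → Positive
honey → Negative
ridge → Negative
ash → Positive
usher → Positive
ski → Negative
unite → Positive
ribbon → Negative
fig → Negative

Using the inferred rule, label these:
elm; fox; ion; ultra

Checking candidate rules against both groups, what survives is: starts with a vowel.

Positive, Negative, Positive, Positive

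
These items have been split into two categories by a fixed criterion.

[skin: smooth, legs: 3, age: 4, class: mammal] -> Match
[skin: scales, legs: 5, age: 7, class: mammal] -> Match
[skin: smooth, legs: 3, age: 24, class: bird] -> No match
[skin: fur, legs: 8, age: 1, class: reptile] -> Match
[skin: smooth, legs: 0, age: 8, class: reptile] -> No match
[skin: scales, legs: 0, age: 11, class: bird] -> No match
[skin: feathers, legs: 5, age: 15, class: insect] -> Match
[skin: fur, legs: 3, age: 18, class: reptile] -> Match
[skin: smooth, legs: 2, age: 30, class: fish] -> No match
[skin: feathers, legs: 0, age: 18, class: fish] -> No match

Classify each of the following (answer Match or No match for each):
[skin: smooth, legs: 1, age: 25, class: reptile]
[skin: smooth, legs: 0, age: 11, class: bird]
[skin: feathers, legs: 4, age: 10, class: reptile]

No match, No match, Match

The distinguishing property — legs ≥ 2 AND age ≤ 18 — holds for all the 'Match' cases and none of the 'No match' cases.
[skin: smooth, legs: 1, age: 25, class: reptile]: legs = 1, age = 25 — does not fit, so No match. [skin: smooth, legs: 0, age: 11, class: bird]: legs = 0, age = 11 — does not fit, so No match. [skin: feathers, legs: 4, age: 10, class: reptile]: legs = 4, age = 10 — fits, so Match.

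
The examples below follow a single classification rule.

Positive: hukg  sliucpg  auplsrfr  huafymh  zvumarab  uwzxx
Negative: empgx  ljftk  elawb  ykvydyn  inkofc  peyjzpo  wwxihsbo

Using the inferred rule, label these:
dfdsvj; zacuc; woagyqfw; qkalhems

Negative, Positive, Negative, Negative

The common property of the 'Positive' items is: contains 'u'. No 'Negative' item has it.
dfdsvj: no 'u' — doesn't match, so Negative. zacuc: has 'u' — checks out, so Positive. woagyqfw: no 'u' — doesn't match, so Negative. qkalhems: no 'u' — doesn't match, so Negative.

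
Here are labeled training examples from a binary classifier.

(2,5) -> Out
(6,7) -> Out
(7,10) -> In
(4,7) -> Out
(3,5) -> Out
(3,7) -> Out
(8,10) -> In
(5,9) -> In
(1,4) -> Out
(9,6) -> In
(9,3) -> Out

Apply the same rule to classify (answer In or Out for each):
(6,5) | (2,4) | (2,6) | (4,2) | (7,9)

The distinguishing property — sum ≥ 14 — holds for all the 'In' cases and none of the 'Out' cases.

Out, Out, Out, Out, In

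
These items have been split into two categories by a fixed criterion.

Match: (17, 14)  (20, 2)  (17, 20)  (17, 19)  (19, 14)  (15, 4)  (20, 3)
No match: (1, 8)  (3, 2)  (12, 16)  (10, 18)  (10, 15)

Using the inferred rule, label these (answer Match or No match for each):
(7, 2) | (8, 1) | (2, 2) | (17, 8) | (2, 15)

No match, No match, No match, Match, No match

The classifier is using: first ≥ 14.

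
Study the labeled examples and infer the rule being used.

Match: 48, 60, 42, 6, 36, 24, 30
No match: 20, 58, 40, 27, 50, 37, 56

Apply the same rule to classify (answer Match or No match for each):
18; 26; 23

The common property of the 'Match' items is: multiple of 6. No 'No match' item has it.
18 → 18 = 6·3 → Match. 26 → 26 = 6·4 + 2 → No match. 23 → 23 = 6·3 + 5 → No match.

Match, No match, No match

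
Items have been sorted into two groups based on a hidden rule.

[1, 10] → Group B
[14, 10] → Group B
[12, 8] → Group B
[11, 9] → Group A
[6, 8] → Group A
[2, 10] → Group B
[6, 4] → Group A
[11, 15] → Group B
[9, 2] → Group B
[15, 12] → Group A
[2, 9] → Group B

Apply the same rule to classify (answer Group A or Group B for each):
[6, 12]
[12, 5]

Group B, Group B

All 'Group A' examples share one property — |first − second| ≤ 3 — and every 'Group B' example lacks it.
[6, 12]: Group B (|6−12| = 6). [12, 5]: Group B (|12−5| = 7).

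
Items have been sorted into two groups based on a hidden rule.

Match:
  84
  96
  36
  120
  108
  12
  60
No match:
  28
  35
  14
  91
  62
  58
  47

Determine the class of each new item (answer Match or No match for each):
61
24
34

The distinguishing property — multiple of 3 — holds for all the 'Match' cases and none of the 'No match' cases.
61: No match (61 = 3·20 + 1).
24: Match (24 = 3·8).
34: No match (34 = 3·11 + 1).

No match, Match, No match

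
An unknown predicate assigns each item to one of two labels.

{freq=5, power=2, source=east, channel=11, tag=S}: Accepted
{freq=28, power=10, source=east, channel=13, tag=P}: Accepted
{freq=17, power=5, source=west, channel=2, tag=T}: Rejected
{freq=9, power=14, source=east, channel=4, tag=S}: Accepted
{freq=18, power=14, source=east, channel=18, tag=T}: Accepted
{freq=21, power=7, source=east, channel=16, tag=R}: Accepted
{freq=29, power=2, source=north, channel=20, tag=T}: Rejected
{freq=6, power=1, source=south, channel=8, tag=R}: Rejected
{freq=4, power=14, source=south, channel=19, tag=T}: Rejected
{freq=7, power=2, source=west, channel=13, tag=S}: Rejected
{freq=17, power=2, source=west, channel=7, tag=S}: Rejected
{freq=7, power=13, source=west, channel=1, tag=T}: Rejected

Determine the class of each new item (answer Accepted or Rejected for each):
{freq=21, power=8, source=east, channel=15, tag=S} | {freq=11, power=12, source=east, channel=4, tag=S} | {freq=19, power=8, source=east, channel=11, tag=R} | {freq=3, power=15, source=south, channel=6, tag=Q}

Accepted, Accepted, Accepted, Rejected

The distinguishing property — source is east — holds for all the 'Accepted' cases and none of the 'Rejected' cases.
{freq=21, power=8, source=east, channel=15, tag=S}: source is east, fits → Accepted.
{freq=11, power=12, source=east, channel=4, tag=S}: source is east, fits → Accepted.
{freq=19, power=8, source=east, channel=11, tag=R}: source is east, fits → Accepted.
{freq=3, power=15, source=south, channel=6, tag=Q}: source is south, doesn't qualify → Rejected.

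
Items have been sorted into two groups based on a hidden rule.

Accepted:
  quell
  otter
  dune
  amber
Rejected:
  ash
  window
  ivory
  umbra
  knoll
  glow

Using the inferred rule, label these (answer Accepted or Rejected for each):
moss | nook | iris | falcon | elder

The common property of the 'Accepted' items is: contains 'e'. No 'Rejected' item has it.
moss — no 'e', hence Rejected. nook — no 'e', hence Rejected. iris — no 'e', hence Rejected. falcon — no 'e', hence Rejected. elder — has 'e', hence Accepted.

Rejected, Rejected, Rejected, Rejected, Accepted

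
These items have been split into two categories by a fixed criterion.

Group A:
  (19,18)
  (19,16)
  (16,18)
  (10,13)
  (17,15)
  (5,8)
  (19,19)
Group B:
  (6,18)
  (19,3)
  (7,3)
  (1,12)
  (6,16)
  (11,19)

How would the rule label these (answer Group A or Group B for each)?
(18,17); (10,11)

The classifier is using: |first − second| ≤ 3.
(18,17): Group A (|18−17| = 1).
(10,11): Group A (|10−11| = 1).

Group A, Group A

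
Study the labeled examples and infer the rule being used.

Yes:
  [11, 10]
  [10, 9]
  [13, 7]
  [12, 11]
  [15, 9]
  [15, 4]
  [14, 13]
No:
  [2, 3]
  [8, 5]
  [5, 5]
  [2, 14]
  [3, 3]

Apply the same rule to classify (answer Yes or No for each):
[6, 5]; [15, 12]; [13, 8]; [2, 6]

No, Yes, Yes, No

The distinguishing property — sum ≥ 19 — holds for all the 'Yes' cases and none of the 'No' cases.
[6, 5]: 6+5 = 11, fails this test → No.
[15, 12]: 15+12 = 27, checks out → Yes.
[13, 8]: 13+8 = 21, checks out → Yes.
[2, 6]: 2+6 = 8, fails this test → No.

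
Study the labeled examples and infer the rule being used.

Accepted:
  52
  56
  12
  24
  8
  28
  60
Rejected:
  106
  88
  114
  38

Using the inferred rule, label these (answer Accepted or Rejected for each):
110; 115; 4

Rejected, Rejected, Accepted

The rule appears to be: multiple of 4 AND at most 60.
110: Rejected (110 = 4·27 + 2, 110 > 60). 115: Rejected (115 = 4·28 + 3, 115 > 60). 4: Accepted (4 = 4·1, 4 ≤ 60).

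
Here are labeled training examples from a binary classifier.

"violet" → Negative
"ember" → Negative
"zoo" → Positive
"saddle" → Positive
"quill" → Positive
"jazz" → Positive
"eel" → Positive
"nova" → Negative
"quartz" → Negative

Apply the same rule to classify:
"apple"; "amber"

The common property of the 'Positive' items is: has a double letter. No 'Negative' item has it.

Positive, Negative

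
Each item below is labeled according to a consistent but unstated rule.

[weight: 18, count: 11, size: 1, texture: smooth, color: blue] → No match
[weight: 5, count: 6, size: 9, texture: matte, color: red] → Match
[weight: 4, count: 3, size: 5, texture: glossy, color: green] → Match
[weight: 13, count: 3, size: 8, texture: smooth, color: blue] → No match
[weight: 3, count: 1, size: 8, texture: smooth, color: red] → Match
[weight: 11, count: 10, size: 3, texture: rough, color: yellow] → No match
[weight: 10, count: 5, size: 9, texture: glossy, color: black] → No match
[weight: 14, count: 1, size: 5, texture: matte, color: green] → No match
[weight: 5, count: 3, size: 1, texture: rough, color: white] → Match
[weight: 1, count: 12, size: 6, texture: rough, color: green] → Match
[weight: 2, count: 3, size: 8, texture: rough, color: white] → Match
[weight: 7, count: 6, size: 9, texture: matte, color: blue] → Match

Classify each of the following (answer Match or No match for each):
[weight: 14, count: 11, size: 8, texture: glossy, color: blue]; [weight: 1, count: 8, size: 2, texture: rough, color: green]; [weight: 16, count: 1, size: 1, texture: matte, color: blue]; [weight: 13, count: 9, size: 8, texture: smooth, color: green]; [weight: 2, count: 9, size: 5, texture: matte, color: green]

No match, Match, No match, No match, Match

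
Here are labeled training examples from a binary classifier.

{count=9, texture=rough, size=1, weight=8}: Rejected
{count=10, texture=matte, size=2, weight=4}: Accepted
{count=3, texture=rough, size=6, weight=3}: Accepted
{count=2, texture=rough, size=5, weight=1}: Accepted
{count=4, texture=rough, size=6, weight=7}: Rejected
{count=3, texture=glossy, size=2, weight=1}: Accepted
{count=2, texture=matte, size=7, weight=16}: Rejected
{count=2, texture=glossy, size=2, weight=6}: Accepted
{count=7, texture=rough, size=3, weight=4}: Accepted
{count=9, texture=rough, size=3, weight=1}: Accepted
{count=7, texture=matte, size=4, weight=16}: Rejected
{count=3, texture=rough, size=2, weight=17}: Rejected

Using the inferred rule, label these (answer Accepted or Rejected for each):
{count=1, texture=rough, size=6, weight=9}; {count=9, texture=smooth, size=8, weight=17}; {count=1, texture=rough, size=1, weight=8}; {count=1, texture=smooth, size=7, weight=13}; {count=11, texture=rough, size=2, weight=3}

Rejected, Rejected, Rejected, Rejected, Accepted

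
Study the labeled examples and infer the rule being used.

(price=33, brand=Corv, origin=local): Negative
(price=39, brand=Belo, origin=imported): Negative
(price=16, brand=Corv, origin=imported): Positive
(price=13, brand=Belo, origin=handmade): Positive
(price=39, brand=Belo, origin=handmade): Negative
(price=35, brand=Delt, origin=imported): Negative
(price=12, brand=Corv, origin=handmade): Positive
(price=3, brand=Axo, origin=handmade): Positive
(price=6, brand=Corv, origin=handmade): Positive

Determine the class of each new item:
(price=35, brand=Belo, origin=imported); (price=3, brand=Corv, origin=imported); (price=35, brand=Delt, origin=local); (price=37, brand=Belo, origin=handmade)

Rule: price ≤ 16. This holds for each 'Positive' example and fails for each 'Negative' one.
Negative: (price=35, brand=Belo, origin=imported), since price = 35.
Positive: (price=3, brand=Corv, origin=imported), since price = 3.
Negative: (price=35, brand=Delt, origin=local), since price = 35.
Negative: (price=37, brand=Belo, origin=handmade), since price = 37.

Negative, Positive, Negative, Negative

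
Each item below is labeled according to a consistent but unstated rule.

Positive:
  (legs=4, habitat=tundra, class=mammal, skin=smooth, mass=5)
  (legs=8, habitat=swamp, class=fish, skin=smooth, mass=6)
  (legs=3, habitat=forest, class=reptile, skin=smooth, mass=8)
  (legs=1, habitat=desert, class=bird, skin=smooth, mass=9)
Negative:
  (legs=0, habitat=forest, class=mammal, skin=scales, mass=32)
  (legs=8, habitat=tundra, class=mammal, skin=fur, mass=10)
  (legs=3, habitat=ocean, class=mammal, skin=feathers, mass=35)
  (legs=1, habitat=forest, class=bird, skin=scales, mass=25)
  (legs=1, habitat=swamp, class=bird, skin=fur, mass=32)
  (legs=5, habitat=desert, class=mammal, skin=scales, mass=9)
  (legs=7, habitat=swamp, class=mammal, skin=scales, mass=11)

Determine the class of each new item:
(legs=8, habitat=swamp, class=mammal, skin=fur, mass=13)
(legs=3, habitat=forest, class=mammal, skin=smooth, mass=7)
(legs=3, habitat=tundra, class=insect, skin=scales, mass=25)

Negative, Positive, Negative

Looking at the examples, the only property every 'Positive' case has and every 'Negative' case lacks is: skin is smooth.
Negative: (legs=8, habitat=swamp, class=mammal, skin=fur, mass=13), since skin is fur. Positive: (legs=3, habitat=forest, class=mammal, skin=smooth, mass=7), since skin is smooth. Negative: (legs=3, habitat=tundra, class=insect, skin=scales, mass=25), since skin is scales.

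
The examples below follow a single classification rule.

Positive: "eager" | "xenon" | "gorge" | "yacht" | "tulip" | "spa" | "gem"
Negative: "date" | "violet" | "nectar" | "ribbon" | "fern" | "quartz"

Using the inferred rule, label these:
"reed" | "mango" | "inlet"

Looking at the examples, the only property every 'Positive' case has and every 'Negative' case lacks is: odd length.
"reed": Negative (length 4). "mango": Positive (length 5). "inlet": Positive (length 5).

Negative, Positive, Positive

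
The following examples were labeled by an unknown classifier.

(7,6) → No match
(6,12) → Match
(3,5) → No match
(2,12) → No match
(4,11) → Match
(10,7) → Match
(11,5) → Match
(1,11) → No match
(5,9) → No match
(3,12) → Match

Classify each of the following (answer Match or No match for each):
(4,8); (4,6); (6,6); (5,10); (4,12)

No match, No match, No match, Match, Match

Every 'Match' example satisfies: sum ≥ 15. None of the 'No match' examples do.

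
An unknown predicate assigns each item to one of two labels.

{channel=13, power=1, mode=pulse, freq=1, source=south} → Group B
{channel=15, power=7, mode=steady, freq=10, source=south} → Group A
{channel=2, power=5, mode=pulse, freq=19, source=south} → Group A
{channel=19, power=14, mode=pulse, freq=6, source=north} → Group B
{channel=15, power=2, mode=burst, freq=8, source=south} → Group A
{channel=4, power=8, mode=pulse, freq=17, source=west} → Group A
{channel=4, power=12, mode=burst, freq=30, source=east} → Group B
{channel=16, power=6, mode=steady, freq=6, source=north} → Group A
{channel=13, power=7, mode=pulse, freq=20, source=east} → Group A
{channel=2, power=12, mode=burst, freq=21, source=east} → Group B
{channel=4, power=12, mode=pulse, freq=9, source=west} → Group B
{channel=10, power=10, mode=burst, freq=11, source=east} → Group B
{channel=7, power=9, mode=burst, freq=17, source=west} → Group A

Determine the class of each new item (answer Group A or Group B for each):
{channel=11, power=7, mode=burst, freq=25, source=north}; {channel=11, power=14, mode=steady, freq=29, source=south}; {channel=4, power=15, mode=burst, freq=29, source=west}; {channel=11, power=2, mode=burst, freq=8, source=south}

Group A, Group B, Group B, Group A

All 'Group A' examples share one property — power ≤ 9 AND freq ≥ 6 — and every 'Group B' example lacks it.
{channel=11, power=7, mode=burst, freq=25, source=north}: Group A (power = 7, freq = 25). {channel=11, power=14, mode=steady, freq=29, source=south}: Group B (power = 14, freq = 29). {channel=4, power=15, mode=burst, freq=29, source=west}: Group B (power = 15, freq = 29). {channel=11, power=2, mode=burst, freq=8, source=south}: Group A (power = 2, freq = 8).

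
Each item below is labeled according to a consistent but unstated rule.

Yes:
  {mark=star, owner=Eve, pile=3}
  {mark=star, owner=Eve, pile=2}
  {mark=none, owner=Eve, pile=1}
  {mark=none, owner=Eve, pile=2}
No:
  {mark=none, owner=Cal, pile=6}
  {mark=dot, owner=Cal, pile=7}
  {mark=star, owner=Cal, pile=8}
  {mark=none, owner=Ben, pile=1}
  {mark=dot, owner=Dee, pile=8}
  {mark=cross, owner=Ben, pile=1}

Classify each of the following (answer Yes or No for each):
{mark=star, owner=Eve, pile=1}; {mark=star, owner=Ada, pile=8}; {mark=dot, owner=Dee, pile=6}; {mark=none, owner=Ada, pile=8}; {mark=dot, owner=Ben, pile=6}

Yes, No, No, No, No

The rule appears to be: owner is Eve.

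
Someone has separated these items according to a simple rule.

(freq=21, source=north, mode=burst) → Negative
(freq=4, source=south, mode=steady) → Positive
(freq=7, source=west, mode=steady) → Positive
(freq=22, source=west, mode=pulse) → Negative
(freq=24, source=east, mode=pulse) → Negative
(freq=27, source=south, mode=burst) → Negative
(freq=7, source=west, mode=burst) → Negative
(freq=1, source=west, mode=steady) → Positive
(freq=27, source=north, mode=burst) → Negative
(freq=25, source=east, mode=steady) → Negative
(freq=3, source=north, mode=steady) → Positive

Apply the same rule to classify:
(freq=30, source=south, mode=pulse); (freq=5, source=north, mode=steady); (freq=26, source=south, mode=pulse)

Negative, Positive, Negative

A rule that fits every label: mode is steady AND freq ≤ 7 — true of each 'Positive' example, false of each 'Negative' one.
(freq=30, source=south, mode=pulse) → mode is pulse, freq = 30 → Negative.
(freq=5, source=north, mode=steady) → mode is steady, freq = 5 → Positive.
(freq=26, source=south, mode=pulse) → mode is pulse, freq = 26 → Negative.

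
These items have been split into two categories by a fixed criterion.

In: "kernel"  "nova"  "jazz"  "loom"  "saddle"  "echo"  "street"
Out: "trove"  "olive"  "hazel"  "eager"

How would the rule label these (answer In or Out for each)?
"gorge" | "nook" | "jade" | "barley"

Out, In, In, In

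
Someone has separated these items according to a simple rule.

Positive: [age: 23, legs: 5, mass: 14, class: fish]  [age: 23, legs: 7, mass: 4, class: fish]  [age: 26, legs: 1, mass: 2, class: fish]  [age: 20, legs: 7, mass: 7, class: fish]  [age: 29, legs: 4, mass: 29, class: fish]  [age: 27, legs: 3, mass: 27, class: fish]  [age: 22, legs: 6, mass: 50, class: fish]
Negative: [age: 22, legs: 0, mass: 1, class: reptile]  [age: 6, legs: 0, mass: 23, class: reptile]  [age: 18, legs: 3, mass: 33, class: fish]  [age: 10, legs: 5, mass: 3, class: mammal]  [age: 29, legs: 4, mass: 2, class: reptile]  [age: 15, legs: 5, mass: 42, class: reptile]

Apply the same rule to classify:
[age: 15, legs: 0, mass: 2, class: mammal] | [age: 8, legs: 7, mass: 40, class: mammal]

Negative, Negative

The common property of the 'Positive' items is: class is fish AND age ≥ 20. No 'Negative' item has it.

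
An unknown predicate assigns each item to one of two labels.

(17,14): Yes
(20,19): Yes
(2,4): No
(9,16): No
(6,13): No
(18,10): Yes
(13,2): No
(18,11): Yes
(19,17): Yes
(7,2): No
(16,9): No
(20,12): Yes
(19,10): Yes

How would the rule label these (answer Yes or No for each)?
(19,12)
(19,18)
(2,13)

Yes, Yes, No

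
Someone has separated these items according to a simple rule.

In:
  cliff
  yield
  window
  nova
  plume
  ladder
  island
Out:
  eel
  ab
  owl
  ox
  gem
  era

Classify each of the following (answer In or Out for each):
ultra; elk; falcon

In, Out, In

Every 'In' example satisfies: length ≥ 4. None of the 'Out' examples do.
ultra: length 5, has this property → In. elk: length 3, does not fit → Out. falcon: length 6, has this property → In.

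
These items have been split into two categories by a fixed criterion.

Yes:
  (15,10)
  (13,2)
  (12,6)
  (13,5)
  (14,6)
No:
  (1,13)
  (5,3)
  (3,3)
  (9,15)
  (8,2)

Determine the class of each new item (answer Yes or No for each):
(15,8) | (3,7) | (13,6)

Yes, No, Yes

Rule: first ≥ 10. This holds for each 'Yes' example and fails for each 'No' one.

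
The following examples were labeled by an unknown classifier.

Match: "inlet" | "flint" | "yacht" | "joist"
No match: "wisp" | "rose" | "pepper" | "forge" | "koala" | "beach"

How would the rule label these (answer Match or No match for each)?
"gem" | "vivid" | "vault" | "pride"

No match, No match, Match, No match

A rule that fits every label: contains 't' — true of each 'Match' example, false of each 'No match' one.
"gem": No match (no 't').
"vivid": No match (no 't').
"vault": Match (has 't').
"pride": No match (no 't').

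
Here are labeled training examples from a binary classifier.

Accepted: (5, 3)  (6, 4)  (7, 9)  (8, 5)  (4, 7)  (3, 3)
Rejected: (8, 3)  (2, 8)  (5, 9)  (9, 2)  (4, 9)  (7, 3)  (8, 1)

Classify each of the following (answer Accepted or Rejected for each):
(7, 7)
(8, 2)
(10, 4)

The simplest hypothesis consistent with all the labels is: |first − second| ≤ 3.

Accepted, Rejected, Rejected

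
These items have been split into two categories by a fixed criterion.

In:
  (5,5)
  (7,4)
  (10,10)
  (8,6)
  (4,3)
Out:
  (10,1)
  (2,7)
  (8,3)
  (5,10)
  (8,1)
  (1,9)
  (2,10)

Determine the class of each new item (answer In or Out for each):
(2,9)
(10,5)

The pattern is that an item is 'In' exactly when: |first − second| ≤ 3.

Out, Out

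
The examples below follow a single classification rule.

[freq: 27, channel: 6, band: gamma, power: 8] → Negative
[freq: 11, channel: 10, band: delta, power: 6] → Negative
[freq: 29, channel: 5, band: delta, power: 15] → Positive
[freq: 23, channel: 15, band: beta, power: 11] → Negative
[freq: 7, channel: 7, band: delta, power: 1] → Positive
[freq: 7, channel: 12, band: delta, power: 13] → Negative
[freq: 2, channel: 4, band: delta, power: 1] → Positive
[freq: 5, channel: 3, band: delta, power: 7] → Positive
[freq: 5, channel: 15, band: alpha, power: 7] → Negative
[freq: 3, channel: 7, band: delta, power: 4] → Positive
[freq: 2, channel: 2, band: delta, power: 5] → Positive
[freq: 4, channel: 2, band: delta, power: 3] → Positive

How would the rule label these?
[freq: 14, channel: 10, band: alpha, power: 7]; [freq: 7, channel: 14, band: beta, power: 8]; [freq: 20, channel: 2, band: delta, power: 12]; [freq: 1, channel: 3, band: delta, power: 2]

The rule appears to be: band is delta AND channel ≤ 7.

Negative, Negative, Positive, Positive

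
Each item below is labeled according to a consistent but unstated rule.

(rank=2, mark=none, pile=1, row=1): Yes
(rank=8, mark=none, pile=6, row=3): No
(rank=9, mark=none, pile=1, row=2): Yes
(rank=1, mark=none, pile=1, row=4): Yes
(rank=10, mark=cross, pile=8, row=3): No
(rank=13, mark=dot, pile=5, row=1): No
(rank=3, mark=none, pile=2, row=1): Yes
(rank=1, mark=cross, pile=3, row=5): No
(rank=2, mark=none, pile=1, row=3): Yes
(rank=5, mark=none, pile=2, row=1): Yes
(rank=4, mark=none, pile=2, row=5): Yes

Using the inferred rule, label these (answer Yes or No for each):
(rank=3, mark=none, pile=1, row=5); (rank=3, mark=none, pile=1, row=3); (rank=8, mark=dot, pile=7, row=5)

Yes, Yes, No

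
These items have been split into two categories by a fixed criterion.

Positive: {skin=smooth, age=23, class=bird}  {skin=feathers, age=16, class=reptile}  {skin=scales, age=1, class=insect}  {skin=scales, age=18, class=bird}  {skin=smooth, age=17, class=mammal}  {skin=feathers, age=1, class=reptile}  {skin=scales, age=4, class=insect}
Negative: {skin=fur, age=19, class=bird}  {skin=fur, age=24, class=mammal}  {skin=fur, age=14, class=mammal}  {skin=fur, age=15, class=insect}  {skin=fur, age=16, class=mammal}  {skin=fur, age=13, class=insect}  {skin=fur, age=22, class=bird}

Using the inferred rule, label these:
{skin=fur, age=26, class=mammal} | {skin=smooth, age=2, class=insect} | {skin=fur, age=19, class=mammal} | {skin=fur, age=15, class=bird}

The common property of the 'Positive' items is: skin is not fur. No 'Negative' item has it.

Negative, Positive, Negative, Negative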